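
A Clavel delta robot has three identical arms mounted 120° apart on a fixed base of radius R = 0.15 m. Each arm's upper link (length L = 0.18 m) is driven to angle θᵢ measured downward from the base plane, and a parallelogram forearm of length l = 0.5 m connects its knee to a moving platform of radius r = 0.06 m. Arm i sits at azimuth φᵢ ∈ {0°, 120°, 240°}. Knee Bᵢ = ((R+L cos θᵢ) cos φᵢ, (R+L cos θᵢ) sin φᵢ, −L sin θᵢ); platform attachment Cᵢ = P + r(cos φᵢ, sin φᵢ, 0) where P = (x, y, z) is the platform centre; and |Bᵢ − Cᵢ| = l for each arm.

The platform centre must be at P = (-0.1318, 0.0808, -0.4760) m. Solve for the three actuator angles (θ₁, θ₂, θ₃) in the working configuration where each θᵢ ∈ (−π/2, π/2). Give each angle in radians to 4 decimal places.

arm 1 (φ=0.0°): x'=-0.1318, y'=0.0808
  e−x'=0.2218;  (l²−L²−(e−x')²−y'²−z²)/2L = -0.1797
  √(A²+B²)=0.5251;  θ1 = -1.1347+1.9201 ≈ 0.7853
rotate P by −φ2: (0.1359, 0.0737, -0.4760)
  A cos θ + B sin θ = C:  -0.0459·cos θ + -0.4760·sin θ = -0.0459
  √(A²+B²)=0.4782;  θ2 = -1.6669+1.6669 ≈ 0.0000
φ3=240.0° → target in arm frame (-0.0041, -0.1545)
  A=0.0941, B=-0.4760, C=(l²−L²−A²−y'²−z²)/(2L)=-0.1159
  θ3 = atan2(B,A) + arccos(C/0.4852) = 0.4362

θ₁ = 0.7853, θ₂ = 0.0000, θ₃ = 0.4362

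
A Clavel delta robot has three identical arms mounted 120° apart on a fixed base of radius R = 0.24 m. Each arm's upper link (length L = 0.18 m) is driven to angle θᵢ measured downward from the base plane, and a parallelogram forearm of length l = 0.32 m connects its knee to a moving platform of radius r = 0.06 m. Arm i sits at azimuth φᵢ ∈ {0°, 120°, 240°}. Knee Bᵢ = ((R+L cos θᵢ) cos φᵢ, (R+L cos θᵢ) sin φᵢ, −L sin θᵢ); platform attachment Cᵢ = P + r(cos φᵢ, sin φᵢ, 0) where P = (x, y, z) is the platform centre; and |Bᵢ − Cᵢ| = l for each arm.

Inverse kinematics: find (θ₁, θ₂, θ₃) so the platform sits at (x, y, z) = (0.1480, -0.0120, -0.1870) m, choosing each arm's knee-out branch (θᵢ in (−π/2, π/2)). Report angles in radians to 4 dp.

φ1=0.0° → target in arm frame (0.1480, -0.0120)
  e−x'=0.0320;  (l²−L²−(e−x')²−y'²−z²)/2L = 0.0941
  γ=atan2(-0.1870,0.0320)=-1.4013;  ψ=arccos(0.4958)=1.0520;  θ1=γ+ψ≈-0.3493
rotate P by −φ2: (-0.0844, -0.1222, -0.1870)
  e−x'=0.2644;  (l²−L²−(e−x')²−y'²−z²)/2L = -0.1383
  √(A²+B²)=0.3238;  θ2 = -0.6156+2.0121 ≈ 1.3965
arm 3 (φ=240.0°): x'=-0.0636, y'=0.1342
  A cos θ + B sin θ = C:  0.2436·cos θ + -0.1870·sin θ = -0.1175
  γ=atan2(-0.1870,0.2436)=-0.6547;  ψ=arccos(-0.3827)=1.9636;  θ3=γ+ψ≈1.3089

θ₁ = -0.3493, θ₂ = 1.3965, θ₃ = 1.3089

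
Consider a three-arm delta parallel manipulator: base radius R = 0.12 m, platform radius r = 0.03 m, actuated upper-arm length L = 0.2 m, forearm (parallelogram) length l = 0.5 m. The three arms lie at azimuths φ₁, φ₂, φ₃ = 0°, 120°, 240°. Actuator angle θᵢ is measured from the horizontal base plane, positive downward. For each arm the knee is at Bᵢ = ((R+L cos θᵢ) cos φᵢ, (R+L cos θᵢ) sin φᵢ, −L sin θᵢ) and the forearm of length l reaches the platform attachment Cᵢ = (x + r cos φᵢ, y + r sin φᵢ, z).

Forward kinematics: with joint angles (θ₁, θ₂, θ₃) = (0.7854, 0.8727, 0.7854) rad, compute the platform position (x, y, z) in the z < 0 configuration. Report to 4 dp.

arm 1 at φ=0.0°: (R−r)+L cos θ1 = 0.2314;  centre 1 = (0.2314, 0.0000, -0.1414)
centre 2 = (0.2186·cos120.0°, 0.2186·sin120.0°, -0.1532) = (-0.1093, 0.1893, -0.1532)
centre 3 = (0.2314·cos240.0°, 0.2314·sin240.0°, -0.1414) = (-0.1157, -0.2004, -0.1414)
subtract pairs → two planes through P
linear system: -0.6814x+0.3785y = -0.0023−-0.0236z; -0.6943x+-0.4008y = 0.0000−0.0000z
det = 0.5359;  x = 0.0017+-0.0176z,  y = -0.0030+0.0306z
into |P−centre ₁|² = l²: 1.0012z² + 0.2908z + -0.1772 = 0;  Δ = 0.7944;  z = -0.5903 or 0.2999 → z<0 root = -0.5903
x = 0.0121, y = -0.0210

(0.0121, -0.0210, -0.5903)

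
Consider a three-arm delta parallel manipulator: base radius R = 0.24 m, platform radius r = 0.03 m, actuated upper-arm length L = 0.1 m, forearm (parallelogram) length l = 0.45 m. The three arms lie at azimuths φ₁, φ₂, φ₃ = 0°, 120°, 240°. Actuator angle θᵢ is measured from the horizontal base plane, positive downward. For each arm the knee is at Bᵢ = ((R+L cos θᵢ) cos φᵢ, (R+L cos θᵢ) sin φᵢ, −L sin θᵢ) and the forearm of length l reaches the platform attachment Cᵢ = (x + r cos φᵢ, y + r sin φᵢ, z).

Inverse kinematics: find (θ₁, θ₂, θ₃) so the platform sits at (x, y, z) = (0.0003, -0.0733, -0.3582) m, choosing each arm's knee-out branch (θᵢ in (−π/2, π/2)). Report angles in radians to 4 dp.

θ₁ = 0.3498, θ₂ = 0.7859, θ₃ = -0.1744

φ1=0.0° → target in arm frame (0.0003, -0.0733)
  A cos θ + B sin θ = C:  0.2097·cos θ + -0.3582·sin θ = 0.0742
  γ=atan2(-0.3582,0.2097)=-1.0412;  ψ=arccos(0.1788)=1.3910;  θ1=γ+ψ≈0.3498
rotate P by −φ2: (-0.0636, 0.0364, -0.3582)
  A=0.2736, B=-0.3582, C=(l²−L²−A²−y'²−z²)/(2L)=-0.0600
  √(A²+B²)=0.4508;  θ2 = -0.9185+1.7044 ≈ 0.7859
arm 3 (φ=240.0°): x'=0.0633, y'=0.0369
  e−x'=0.1467;  (l²−L²−(e−x')²−y'²−z²)/2L = 0.2066
  γ=atan2(-0.3582,0.1467)=-1.1822;  ψ=arccos(0.5337)=1.0078;  θ3=γ+ψ≈-0.1744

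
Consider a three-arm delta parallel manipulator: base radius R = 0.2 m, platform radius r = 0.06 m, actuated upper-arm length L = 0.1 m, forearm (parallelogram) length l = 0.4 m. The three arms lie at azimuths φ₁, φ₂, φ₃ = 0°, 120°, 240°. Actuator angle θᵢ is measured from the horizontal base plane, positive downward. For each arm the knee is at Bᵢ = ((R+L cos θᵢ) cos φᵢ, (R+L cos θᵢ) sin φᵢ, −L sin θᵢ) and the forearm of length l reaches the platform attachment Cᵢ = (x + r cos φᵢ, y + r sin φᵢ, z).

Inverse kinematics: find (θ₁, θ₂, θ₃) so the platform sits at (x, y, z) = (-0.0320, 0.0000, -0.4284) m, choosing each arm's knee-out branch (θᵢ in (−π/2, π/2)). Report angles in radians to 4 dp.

φ1=0.0° → target in arm frame (-0.0320, 0.0000)
  A=0.1720, B=-0.4284, C=(l²−L²−A²−y'²−z²)/(2L)=-0.3156
  √(A²+B²)=0.4616;  θ1 = -1.1890+2.3234 ≈ 1.1344
rotate P by −φ2: (0.0160, 0.0277, -0.4284)
  A=0.1240, B=-0.4284, C=(l²−L²−A²−y'²−z²)/(2L)=-0.2484
  √(A²+B²)=0.4460;  θ2 = -1.2890+2.1614 ≈ 0.8724
rotate P by −φ3: (0.0160, -0.0277, -0.4284)
  e−x'=0.1240;  (l²−L²−(e−x')²−y'²−z²)/2L = -0.2484
  √(A²+B²)=0.4460;  θ3 = -1.2890+2.1614 ≈ 0.8724

θ₁ = 1.1344, θ₂ = 0.8724, θ₃ = 0.8724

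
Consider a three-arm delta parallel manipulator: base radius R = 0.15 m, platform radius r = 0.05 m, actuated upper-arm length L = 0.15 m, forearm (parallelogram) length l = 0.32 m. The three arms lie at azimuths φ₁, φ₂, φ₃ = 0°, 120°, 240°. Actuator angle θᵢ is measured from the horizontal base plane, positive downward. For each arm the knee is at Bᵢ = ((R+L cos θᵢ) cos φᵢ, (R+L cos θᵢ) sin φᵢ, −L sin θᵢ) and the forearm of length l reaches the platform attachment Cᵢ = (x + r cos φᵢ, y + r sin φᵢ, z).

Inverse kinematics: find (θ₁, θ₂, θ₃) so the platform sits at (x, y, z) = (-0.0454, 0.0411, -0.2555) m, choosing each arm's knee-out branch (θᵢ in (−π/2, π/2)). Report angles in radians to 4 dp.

θ₁ = 0.6106, θ₂ = -0.0002, θ₃ = 0.4365

rotate P by −φ1: (-0.0454, 0.0411, -0.2555)
  A=0.1454, B=-0.2555, C=(l²−L²−A²−y'²−z²)/(2L)=-0.0274
  √(A²+B²)=0.2940;  θ1 = -1.0534+1.6640 ≈ 0.6106
rotate P by −φ2: (0.0583, 0.0188, -0.2555)
  A cos θ + B sin θ = C:  0.0417·cos θ + -0.2555·sin θ = 0.0418
  θ2 = atan2(B,A) + arccos(C/0.2589) = -0.0002
arm 3 (φ=240.0°): x'=-0.0129, y'=-0.0599
  e−x'=0.1129;  (l²−L²−(e−x')²−y'²−z²)/2L = -0.0057
  θ3 = atan2(B,A) + arccos(C/0.2793) = 0.4365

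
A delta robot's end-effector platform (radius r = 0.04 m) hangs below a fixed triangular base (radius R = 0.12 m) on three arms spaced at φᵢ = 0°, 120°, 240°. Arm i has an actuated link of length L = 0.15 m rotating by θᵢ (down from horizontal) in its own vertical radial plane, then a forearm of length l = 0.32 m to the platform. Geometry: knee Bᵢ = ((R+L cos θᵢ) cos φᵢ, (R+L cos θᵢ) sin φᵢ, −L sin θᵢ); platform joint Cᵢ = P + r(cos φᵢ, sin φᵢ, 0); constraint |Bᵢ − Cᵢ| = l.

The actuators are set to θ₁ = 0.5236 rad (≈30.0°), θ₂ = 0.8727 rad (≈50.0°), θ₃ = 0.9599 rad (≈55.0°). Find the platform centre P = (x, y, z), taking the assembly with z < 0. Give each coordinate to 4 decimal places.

(0.0641, 0.0136, -0.3595)

φ1=0.0°: virtual centre (0.2099, 0.0000, -0.0750), radius l
φ2=120.0°: virtual centre (-0.0882, 0.1528, -0.1149), radius l
φ3=240.0°: virtual centre (-0.0830, -0.1438, -0.1229), radius l
subtract pairs → two planes through P
[-0.5962 0.3056 -0.0798]·P = -0.0054;  [-0.5858 -0.2876 -0.0957]·P = -0.0070
Cramer: x(z) = 0.0105-0.1490z;  y(z) = 0.0030-0.0294z
sphere 1 gives Az²+Bz+C=0 with A=1.0231, B=0.2092, C=-0.0570;  B²−4AC=0.2771;  roots -0.3595, 0.1550;  negative root z = -0.3595
x = 0.0641, y = 0.0136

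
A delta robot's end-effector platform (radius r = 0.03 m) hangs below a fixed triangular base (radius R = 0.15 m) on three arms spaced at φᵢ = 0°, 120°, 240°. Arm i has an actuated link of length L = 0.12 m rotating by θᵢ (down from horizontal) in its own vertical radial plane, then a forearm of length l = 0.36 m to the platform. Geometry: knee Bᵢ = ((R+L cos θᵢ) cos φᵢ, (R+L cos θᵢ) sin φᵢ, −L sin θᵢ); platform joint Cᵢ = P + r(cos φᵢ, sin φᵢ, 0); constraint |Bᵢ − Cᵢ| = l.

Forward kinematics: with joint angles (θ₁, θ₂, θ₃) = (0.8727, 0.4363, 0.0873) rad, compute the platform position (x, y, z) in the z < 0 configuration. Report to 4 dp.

(-0.0767, -0.0342, -0.3231)

arm 1 at φ=0.0°: e+L cos θ1 = 0.1971;  O1 = (0.1971, 0.0000, -0.0919)
arm 2 at φ=120.0°: e+L cos θ2 = 0.2288;  O2 = (-0.1144, 0.1981, -0.0507)
arm 3 at φ=240.0°: e+L cos θ3 = 0.2395;  O3 = (-0.1198, -0.2075, -0.0105)
|O₂|²−|O₁|² = 0.0076;  |O₃|²−|O₁|² = 0.0102
[-0.6230 0.3962 0.0824]·P = 0.0076;  [-0.6338 -0.4149 0.1629]·P = 0.0102
det = 0.5096;  x = -0.0141+0.1938z,  y = -0.0030+0.0967z
quadratic in z: (1.0469)z²+(0.1014)z+(-0.0765)=0, √Δ=0.5751 → z ∈ {-0.3231, 0.2262}; z = -0.3231 (taking z<0)
x = -0.0767, y = -0.0342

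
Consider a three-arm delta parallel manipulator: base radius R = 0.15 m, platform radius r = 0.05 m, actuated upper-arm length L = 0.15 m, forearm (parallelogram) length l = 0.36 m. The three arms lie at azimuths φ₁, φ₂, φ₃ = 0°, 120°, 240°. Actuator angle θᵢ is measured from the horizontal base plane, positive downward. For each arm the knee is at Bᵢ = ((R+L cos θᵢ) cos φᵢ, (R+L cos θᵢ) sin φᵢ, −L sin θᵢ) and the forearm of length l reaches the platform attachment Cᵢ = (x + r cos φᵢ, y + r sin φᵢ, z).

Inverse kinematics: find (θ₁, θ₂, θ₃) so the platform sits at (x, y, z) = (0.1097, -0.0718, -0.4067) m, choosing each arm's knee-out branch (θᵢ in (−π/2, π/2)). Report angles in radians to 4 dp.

rotate P by −φ1: (0.1097, -0.0718, -0.4067)
  A=-0.0097, B=-0.4067, C=(l²−L²−A²−y'²−z²)/(2L)=-0.2118
  √(A²+B²)=0.4068;  θ1 = -1.5946+2.1185 ≈ 0.5239
φ2=120.0° → target in arm frame (-0.1170, -0.0591)
  A cos θ + B sin θ = C:  0.2170·cos θ + -0.4067·sin θ = -0.3630
  γ=atan2(-0.4067,0.2170)=-1.0806;  ψ=arccos(-0.7874)=2.4775;  θ2=γ+ψ≈1.3969
φ3=240.0° → target in arm frame (0.0073, 0.1309)
  A=0.0927, B=-0.4067, C=(l²−L²−A²−y'²−z²)/(2L)=-0.2801
  γ=atan2(-0.4067,0.0927)=-1.3468;  ψ=arccos(-0.6715)=2.3070;  θ3=γ+ψ≈0.9602

θ₁ = 0.5239, θ₂ = 1.3969, θ₃ = 0.9602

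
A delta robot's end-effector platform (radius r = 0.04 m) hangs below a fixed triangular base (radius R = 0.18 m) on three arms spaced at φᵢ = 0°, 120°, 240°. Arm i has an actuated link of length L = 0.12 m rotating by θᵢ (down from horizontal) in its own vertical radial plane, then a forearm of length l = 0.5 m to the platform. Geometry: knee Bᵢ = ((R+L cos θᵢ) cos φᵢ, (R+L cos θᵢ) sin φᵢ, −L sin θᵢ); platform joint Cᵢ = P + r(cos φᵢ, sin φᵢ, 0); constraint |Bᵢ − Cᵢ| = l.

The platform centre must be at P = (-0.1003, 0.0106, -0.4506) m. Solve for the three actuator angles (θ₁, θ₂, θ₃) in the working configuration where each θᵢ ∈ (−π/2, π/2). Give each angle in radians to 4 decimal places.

θ₁ = 0.6978, θ₂ = -0.0004, θ₃ = 0.0872

rotate P by −φ1: (-0.1003, 0.0106, -0.4506)
  A=0.2403, B=-0.4506, C=(l²−L²−A²−y'²−z²)/(2L)=-0.1054
  √(A²+B²)=0.5107;  θ1 = -1.0809+1.7787 ≈ 0.6978
arm 2 (φ=120.0°): x'=0.0593, y'=0.0816
  A cos θ + B sin θ = C:  0.0807·cos θ + -0.4506·sin θ = 0.0808
  θ2 = atan2(B,A) + arccos(C/0.4578) = -0.0004
φ3=240.0° → target in arm frame (0.0410, -0.0922)
  A=0.0990, B=-0.4506, C=(l²−L²−A²−y'²−z²)/(2L)=0.0594
  √(A²+B²)=0.4614;  θ3 = -1.3545+1.4417 ≈ 0.0872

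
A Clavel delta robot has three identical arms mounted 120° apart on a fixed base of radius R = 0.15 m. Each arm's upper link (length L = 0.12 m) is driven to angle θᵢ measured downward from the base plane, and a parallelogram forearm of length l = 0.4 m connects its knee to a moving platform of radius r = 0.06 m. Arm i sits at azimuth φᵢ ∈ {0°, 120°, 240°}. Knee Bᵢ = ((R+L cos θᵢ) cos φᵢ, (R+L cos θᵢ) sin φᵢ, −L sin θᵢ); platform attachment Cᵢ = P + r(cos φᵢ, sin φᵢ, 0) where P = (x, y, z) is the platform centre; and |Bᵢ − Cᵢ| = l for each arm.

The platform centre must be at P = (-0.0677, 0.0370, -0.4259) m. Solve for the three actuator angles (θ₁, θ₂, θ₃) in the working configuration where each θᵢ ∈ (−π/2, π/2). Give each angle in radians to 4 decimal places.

θ₁ = 0.9600, θ₂ = 0.4366, θ₃ = 0.6984

rotate P by −φ1: (-0.0677, 0.0370, -0.4259)
  A=0.1577, B=-0.4259, C=(l²−L²−A²−y'²−z²)/(2L)=-0.2585
  √(A²+B²)=0.4542;  θ1 = -1.2162+2.1762 ≈ 0.9600
rotate P by −φ2: (0.0659, 0.0401, -0.4259)
  e−x'=0.0241;  (l²−L²−(e−x')²−y'²−z²)/2L = -0.1583
  √(A²+B²)=0.4266;  θ2 = -1.5143+1.9509 ≈ 0.4366
rotate P by −φ3: (0.0018, -0.0771, -0.4259)
  A cos θ + B sin θ = C:  0.0882·cos θ + -0.4259·sin θ = -0.2063
  γ=atan2(-0.4259,0.0882)=-1.3666;  ψ=arccos(-0.4744)=2.0651;  θ3=γ+ψ≈0.6984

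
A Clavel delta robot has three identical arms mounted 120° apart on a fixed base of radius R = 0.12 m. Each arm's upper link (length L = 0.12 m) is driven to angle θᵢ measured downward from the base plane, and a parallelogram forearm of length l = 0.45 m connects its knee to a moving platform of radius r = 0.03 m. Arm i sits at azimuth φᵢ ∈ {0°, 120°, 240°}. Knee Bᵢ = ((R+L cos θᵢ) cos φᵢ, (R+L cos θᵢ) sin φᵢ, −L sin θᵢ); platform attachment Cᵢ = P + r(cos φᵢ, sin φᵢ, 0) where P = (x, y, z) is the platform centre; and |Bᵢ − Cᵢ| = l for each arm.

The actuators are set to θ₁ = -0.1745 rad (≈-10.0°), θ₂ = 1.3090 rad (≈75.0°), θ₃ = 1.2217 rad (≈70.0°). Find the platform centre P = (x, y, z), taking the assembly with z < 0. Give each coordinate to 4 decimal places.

(0.2407, -0.0158, -0.4277)

S1 = (0.2082·cos0.0°, 0.2082·sin0.0°, 0.0208) = (0.2082, 0.0000, 0.0208)
arm 2 at φ=120.0°: e+L cos θ2 = 0.1211;  S2 = (-0.0605, 0.1048, -0.1159)
S3 = (0.1310·cos240.0°, 0.1310·sin240.0°, -0.1128) = (-0.0655, -0.1135, -0.1128)
|S₂|²−|S₁|² = -0.0157;  |S₃|²−|S₁|² = -0.0139
[-0.5374 0.2097 -0.2735]·P = -0.0157;  [-0.5474 -0.2270 -0.2672]·P = -0.0139
Cramer: x(z) = 0.0273-0.4988z;  y(z) = -0.0047+0.0258z
quadratic in z: (1.2495)z²+(0.1385)z+(-0.1693)=0, √Δ=0.9303 → z ∈ {-0.4277, 0.3169}; z = -0.4277 (taking z<0)
x = 0.2407, y = -0.0158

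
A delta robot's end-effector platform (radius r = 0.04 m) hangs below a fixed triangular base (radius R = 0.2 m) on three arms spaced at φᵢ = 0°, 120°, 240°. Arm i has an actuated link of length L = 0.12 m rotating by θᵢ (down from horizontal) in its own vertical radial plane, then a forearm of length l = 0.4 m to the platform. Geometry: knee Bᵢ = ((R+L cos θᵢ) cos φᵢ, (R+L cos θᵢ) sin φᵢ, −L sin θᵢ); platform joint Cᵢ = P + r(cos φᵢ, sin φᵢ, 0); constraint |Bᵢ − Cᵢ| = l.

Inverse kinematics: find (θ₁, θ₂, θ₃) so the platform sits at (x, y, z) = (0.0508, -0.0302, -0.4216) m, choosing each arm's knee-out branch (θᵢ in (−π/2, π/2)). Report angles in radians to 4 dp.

θ₁ = 0.6983, θ₂ = 1.2220, θ₃ = 0.9603

φ1=0.0° → target in arm frame (0.0508, -0.0302)
  e−x'=0.1092;  (l²−L²−(e−x')²−y'²−z²)/2L = -0.1874
  √(A²+B²)=0.4355;  θ1 = -1.3174+2.0157 ≈ 0.6983
arm 2 (φ=120.0°): x'=-0.0516, y'=-0.0289
  A cos θ + B sin θ = C:  0.2116·cos θ + -0.4216·sin θ = -0.3239
  √(A²+B²)=0.4717;  θ2 = -1.1057+2.3277 ≈ 1.2220
arm 3 (φ=240.0°): x'=0.0008, y'=0.0591
  A cos θ + B sin θ = C:  0.1592·cos θ + -0.4216·sin θ = -0.2542
  √(A²+B²)=0.4507;  θ3 = -1.2096+2.1700 ≈ 0.9603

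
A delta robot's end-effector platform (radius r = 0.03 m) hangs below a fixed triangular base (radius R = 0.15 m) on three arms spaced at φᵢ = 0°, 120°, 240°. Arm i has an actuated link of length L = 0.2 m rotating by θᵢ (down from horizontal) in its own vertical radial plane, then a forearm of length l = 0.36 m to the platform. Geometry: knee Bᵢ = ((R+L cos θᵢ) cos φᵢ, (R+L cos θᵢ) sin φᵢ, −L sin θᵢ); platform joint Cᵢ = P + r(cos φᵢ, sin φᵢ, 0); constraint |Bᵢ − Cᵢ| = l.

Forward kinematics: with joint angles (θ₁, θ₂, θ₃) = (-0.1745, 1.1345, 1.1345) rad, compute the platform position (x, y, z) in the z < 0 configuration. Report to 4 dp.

(0.1873, 0.0000, -0.3011)

φ1=0.0°: virtual centre (0.3170, 0.0000, 0.0347), radius l
φ2=120.0°: virtual centre (-0.1023, 0.1771, -0.1813), radius l
φ3=240.0°: virtual centre (-0.1023, -0.1771, -0.1813), radius l
subtract pairs → two planes through P
linear system: -0.8384x+0.3542y = -0.0270−-0.4320z; -0.8384x+-0.3542y = -0.0270−-0.4320z
det = 0.5940;  x = 0.0322+-0.5152z,  y = 0.0000+0.0000z
sphere 1 gives Az²+Bz+C=0 with A=1.2654, B=0.2240, C=-0.0473;  B²−4AC=0.2896;  roots -0.3011, 0.1241;  negative root z = -0.3011
x = 0.1873, y = 0.0000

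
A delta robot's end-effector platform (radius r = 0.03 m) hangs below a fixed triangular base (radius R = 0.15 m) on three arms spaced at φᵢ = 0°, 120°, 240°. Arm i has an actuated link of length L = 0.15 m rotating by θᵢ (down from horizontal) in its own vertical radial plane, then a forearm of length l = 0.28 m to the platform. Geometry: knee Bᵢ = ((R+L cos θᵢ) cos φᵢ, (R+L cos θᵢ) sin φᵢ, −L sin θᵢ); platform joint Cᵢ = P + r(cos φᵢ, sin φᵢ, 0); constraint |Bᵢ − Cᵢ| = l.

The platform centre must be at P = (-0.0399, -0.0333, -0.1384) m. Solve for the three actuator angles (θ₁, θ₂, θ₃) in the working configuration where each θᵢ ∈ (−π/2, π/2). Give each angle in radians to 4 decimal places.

θ₁ = 0.6980, θ₂ = 0.4361, θ₃ = -0.2610

rotate P by −φ1: (-0.0399, -0.0333, -0.1384)
  A=0.1599, B=-0.1384, C=(l²−L²−A²−y'²−z²)/(2L)=0.0336
  γ=atan2(-0.1384,0.1599)=-0.7134;  ψ=arccos(0.1587)=1.4114;  θ1=γ+ψ≈0.6980
arm 2 (φ=120.0°): x'=-0.0089, y'=0.0512
  A=0.1289, B=-0.1384, C=(l²−L²−A²−y'²−z²)/(2L)=0.0584
  γ=atan2(-0.1384,0.1289)=-0.8210;  ψ=arccos(0.3086)=1.2570;  θ2=γ+ψ≈0.4361
φ3=240.0° → target in arm frame (0.0488, -0.0179)
  A=0.0712, B=-0.1384, C=(l²−L²−A²−y'²−z²)/(2L)=0.1045
  √(A²+B²)=0.1556;  θ3 = -1.0956+0.8346 ≈ -0.2610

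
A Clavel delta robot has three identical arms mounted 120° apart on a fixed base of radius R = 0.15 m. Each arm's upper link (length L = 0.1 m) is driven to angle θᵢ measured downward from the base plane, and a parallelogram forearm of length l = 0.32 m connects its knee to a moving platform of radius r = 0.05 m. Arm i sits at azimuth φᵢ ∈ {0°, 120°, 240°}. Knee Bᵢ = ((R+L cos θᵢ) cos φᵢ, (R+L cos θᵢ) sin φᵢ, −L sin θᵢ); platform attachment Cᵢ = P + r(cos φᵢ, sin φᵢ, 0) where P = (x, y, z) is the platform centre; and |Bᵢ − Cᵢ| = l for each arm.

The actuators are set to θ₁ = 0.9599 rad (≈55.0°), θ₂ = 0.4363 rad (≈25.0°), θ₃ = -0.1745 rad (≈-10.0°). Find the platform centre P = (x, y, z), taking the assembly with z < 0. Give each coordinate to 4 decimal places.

(-0.0899, -0.0506, -0.2786)

arm 1 at φ=0.0°: ρ1 = 0.1574;  O1 = (0.1574, 0.0000, -0.0819)
O2 = (0.1906·cos120.0°, 0.1906·sin120.0°, -0.0423) = (-0.0953, 0.1651, -0.0423)
O3 = (0.1985·cos240.0°, 0.1985·sin240.0°, 0.0174) = (-0.0992, -0.1719, 0.0174)
subtract pairs → two planes through P
[-0.5054 0.3302 0.0793]·P = 0.0067;  [-0.5132 -0.3438 0.1985]·P = 0.0082
det = 0.3432;  x = -0.0146+0.2705z,  y = -0.0022+0.1738z
sphere 1 gives Az²+Bz+C=0 with A=1.1034, B=0.0701, C=-0.0661;  B²−4AC=0.2967;  roots -0.2786, 0.2151;  negative root z = -0.2786
x = -0.0899, y = -0.0506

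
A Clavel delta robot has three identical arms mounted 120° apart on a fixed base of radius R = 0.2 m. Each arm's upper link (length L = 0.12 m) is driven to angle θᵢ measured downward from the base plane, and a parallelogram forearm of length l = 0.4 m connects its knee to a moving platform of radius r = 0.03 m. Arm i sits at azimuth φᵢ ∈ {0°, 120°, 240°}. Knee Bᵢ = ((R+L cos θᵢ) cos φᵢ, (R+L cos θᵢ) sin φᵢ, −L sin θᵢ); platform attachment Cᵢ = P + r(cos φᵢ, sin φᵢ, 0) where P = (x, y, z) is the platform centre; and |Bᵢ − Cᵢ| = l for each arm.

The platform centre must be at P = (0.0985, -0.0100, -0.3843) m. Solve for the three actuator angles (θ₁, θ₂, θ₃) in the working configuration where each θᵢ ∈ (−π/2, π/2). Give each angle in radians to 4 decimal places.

θ₁ = 0.2618, θ₂ = 1.1345, θ₃ = 1.0470

arm 1 (φ=0.0°): x'=0.0985, y'=-0.0100
  A cos θ + B sin θ = C:  0.0715·cos θ + -0.3843·sin θ = -0.0304
  γ=atan2(-0.3843,0.0715)=-1.3868;  ψ=arccos(-0.0778)=1.6487;  θ1=γ+ψ≈0.2618
φ2=120.0° → target in arm frame (-0.0579, -0.0803)
  A cos θ + B sin θ = C:  0.2279·cos θ + -0.3843·sin θ = -0.2520
  θ2 = atan2(B,A) + arccos(C/0.4468) = 1.1345
arm 3 (φ=240.0°): x'=-0.0406, y'=0.0903
  e−x'=0.2106;  (l²−L²−(e−x')²−y'²−z²)/2L = -0.2275
  √(A²+B²)=0.4382;  θ3 = -1.0695+2.1165 ≈ 1.0470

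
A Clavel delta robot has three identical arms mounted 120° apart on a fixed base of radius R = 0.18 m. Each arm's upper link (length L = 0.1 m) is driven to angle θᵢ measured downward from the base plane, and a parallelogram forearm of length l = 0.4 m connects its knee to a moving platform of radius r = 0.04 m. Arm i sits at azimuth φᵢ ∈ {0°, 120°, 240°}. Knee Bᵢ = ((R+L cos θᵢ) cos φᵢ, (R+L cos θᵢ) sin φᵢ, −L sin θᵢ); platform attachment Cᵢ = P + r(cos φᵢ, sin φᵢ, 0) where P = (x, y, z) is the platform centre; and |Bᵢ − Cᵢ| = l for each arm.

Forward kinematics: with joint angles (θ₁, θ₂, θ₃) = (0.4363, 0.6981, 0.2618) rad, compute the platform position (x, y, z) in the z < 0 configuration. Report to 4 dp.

(0.0058, -0.0435, -0.3702)

arm 1 at φ=0.0°: ρ1 = 0.2306;  O1 = (0.2306, 0.0000, -0.0423)
arm 2 at φ=120.0°: ρ2 = 0.2166;  O2 = (-0.1083, 0.1876, -0.0643)
arm 3 at φ=240.0°: ρ3 = 0.2366;  O3 = (-0.1183, -0.2049, -0.0259)
subtract pairs → two planes through P
plane₁₂: -0.6779x+0.3752y+-0.0440z = -0.0039
det = 0.5396;  x = 0.0018+-0.0107z,  y = -0.0072+0.0981z
quadratic in z: (1.0097)z²+(0.0880)z+(-0.1058)=0, √Δ=0.6596 → z ∈ {-0.3702, 0.2831}; z = -0.3702 (taking z<0)
x = 0.0058, y = -0.0435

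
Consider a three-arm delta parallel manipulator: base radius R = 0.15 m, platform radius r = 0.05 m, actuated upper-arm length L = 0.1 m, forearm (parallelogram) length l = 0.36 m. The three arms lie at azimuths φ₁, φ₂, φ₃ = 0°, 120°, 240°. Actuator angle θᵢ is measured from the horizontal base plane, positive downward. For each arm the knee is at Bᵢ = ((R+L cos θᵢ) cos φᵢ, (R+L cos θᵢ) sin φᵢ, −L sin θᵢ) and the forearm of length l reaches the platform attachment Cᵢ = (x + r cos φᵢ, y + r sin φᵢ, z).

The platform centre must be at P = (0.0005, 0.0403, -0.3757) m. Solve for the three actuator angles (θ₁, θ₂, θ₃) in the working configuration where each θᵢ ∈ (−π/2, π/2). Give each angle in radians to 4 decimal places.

θ₁ = 0.6984, θ₂ = 0.5235, θ₃ = 0.8729

rotate P by −φ1: (0.0005, 0.0403, -0.3757)
  e−x'=0.0995;  (l²−L²−(e−x')²−y'²−z²)/2L = -0.1654
  θ1 = atan2(B,A) + arccos(C/0.3887) = 0.6984
rotate P by −φ2: (0.0347, -0.0206, -0.3757)
  A cos θ + B sin θ = C:  0.0653·cos θ + -0.3757·sin θ = -0.1312
  √(A²+B²)=0.3813;  θ2 = -1.3986+1.9221 ≈ 0.5235
arm 3 (φ=240.0°): x'=-0.0352, y'=-0.0197
  e−x'=0.1352;  (l²−L²−(e−x')²−y'²−z²)/2L = -0.2010
  γ=atan2(-0.3757,0.1352)=-1.2255;  ψ=arccos(-0.5035)=2.0984;  θ3=γ+ψ≈0.8729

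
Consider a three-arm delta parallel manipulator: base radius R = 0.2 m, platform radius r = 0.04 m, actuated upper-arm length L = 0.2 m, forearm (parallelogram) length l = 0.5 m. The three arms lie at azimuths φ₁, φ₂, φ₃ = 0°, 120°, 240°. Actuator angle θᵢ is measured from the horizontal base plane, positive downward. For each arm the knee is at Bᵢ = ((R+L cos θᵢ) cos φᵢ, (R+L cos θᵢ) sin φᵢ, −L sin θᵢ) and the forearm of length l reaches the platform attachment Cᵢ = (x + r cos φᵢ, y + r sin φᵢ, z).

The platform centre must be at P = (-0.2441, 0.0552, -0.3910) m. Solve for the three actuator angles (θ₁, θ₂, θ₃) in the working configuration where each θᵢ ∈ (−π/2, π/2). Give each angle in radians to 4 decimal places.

θ₁ = 1.3089, θ₂ = -0.1743, θ₃ = 0.2618

arm 1 (φ=0.0°): x'=-0.2441, y'=0.0552
  e−x'=0.4041;  (l²−L²−(e−x')²−y'²−z²)/2L = -0.2731
  θ1 = atan2(B,A) + arccos(C/0.5623) = 1.3089
arm 2 (φ=120.0°): x'=0.1699, y'=0.1838
  A cos θ + B sin θ = C:  -0.0099·cos θ + -0.3910·sin θ = 0.0581
  √(A²+B²)=0.3911;  θ2 = -1.5960+1.4217 ≈ -0.1743
rotate P by −φ3: (0.0742, -0.2390, -0.3910)
  A cos θ + B sin θ = C:  0.0858·cos θ + -0.3910·sin θ = -0.0184
  γ=atan2(-0.3910,0.0858)=-1.3549;  ψ=arccos(-0.0459)=1.6167;  θ3=γ+ψ≈0.2618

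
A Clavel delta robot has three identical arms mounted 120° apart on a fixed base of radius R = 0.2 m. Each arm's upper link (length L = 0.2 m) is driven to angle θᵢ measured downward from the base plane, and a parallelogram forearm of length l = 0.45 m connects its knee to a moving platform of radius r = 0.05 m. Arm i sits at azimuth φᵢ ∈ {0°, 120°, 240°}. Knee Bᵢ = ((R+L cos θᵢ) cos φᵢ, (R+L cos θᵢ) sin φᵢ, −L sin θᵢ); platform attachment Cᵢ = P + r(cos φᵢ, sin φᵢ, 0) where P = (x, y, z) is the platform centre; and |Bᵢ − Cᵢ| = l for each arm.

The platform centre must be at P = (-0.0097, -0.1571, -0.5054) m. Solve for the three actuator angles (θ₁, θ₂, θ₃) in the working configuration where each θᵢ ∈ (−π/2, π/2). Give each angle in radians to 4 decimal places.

θ₁ = 1.0471, θ₂ = 1.3963, θ₃ = 0.5236

arm 1 (φ=0.0°): x'=-0.0097, y'=-0.1571
  A cos θ + B sin θ = C:  0.1597·cos θ + -0.5054·sin θ = -0.3578
  θ1 = atan2(B,A) + arccos(C/0.5300) = 1.0471
rotate P by −φ2: (-0.1312, 0.0870, -0.5054)
  e−x'=0.2812;  (l²−L²−(e−x')²−y'²−z²)/2L = -0.4489
  θ2 = atan2(B,A) + arccos(C/0.5784) = 1.3963
arm 3 (φ=240.0°): x'=0.1409, y'=0.0701
  e−x'=0.0091;  (l²−L²−(e−x')²−y'²−z²)/2L = -0.2448
  √(A²+B²)=0.5055;  θ3 = -1.5528+2.0764 ≈ 0.5236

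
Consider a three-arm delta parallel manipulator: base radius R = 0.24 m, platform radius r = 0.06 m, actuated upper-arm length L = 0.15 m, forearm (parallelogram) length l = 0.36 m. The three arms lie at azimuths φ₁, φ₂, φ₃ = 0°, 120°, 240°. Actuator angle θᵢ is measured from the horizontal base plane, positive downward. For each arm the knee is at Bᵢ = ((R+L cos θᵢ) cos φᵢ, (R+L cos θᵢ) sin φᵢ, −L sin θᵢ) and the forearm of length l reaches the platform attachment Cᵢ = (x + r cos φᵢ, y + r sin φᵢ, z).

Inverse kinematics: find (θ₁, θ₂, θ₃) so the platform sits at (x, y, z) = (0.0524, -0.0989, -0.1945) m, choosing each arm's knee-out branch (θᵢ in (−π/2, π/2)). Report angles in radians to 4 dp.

φ1=0.0° → target in arm frame (0.0524, -0.0989)
  A cos θ + B sin θ = C:  0.1276·cos θ + -0.1945·sin θ = 0.1440
  θ1 = atan2(B,A) + arccos(C/0.2326) = -0.0870
arm 2 (φ=120.0°): x'=-0.1118, y'=0.0041
  e−x'=0.2918;  (l²−L²−(e−x')²−y'²−z²)/2L = -0.0531
  √(A²+B²)=0.3507;  θ2 = -0.5878+1.7227 ≈ 1.1349
arm 3 (φ=240.0°): x'=0.0594, y'=0.0948
  A cos θ + B sin θ = C:  0.1206·cos θ + -0.1945·sin θ = 0.1525
  θ3 = atan2(B,A) + arccos(C/0.2288) = -0.1745

θ₁ = -0.0870, θ₂ = 1.1349, θ₃ = -0.1745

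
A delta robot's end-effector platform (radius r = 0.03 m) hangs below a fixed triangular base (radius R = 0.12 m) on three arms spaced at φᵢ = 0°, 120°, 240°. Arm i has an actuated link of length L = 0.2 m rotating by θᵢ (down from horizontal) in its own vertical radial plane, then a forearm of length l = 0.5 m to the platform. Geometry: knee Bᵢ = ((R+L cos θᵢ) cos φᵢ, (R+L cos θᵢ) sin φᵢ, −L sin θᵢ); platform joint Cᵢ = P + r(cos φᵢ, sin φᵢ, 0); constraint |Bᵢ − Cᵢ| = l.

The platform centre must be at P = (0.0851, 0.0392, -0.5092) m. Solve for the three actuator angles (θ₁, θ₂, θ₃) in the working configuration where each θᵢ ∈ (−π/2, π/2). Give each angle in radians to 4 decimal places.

θ₁ = 0.2619, θ₂ = 0.5237, θ₃ = 0.6983

rotate P by −φ1: (0.0851, 0.0392, -0.5092)
  A cos θ + B sin θ = C:  0.0049·cos θ + -0.5092·sin θ = -0.1271
  γ=atan2(-0.5092,0.0049)=-1.5612;  ψ=arccos(-0.2496)=1.8231;  θ1=γ+ψ≈0.2619
rotate P by −φ2: (-0.0086, -0.0933, -0.5092)
  A=0.0986, B=-0.5092, C=(l²−L²−A²−y'²−z²)/(2L)=-0.1693
  √(A²+B²)=0.5187;  θ2 = -1.3795+1.9033 ≈ 0.5237
rotate P by −φ3: (-0.0765, 0.0541, -0.5092)
  e−x'=0.1665;  (l²−L²−(e−x')²−y'²−z²)/2L = -0.1998
  √(A²+B²)=0.5357;  θ3 = -1.2548+1.9530 ≈ 0.6983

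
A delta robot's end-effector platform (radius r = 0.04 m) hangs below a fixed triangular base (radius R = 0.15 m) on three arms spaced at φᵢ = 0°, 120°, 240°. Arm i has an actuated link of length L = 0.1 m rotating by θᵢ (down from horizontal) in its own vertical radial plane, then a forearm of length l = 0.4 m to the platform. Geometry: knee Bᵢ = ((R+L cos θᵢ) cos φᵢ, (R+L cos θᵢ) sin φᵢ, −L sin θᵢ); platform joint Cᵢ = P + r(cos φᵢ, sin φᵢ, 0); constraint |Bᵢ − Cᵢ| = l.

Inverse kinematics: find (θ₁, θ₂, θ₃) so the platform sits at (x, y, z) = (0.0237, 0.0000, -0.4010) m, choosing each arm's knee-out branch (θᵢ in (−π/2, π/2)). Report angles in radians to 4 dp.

rotate P by −φ1: (0.0237, 0.0000, -0.4010)
  A=0.0863, B=-0.4010, C=(l²−L²−A²−y'²−z²)/(2L)=-0.0912
  γ=atan2(-0.4010,0.0863)=-1.3588;  ψ=arccos(-0.2224)=1.7951;  θ1=γ+ψ≈0.4363
φ2=120.0° → target in arm frame (-0.0118, -0.0205)
  A cos θ + B sin θ = C:  0.1218·cos θ + -0.4010·sin θ = -0.1303
  √(A²+B²)=0.4191;  θ2 = -1.2758+1.8871 ≈ 0.6113
arm 3 (φ=240.0°): x'=-0.0119, y'=0.0205
  A cos θ + B sin θ = C:  0.1218·cos θ + -0.4010·sin θ = -0.1303
  γ=atan2(-0.4010,0.1218)=-1.2758;  ψ=arccos(-0.3110)=1.8871;  θ3=γ+ψ≈0.6113

θ₁ = 0.4363, θ₂ = 0.6113, θ₃ = 0.6113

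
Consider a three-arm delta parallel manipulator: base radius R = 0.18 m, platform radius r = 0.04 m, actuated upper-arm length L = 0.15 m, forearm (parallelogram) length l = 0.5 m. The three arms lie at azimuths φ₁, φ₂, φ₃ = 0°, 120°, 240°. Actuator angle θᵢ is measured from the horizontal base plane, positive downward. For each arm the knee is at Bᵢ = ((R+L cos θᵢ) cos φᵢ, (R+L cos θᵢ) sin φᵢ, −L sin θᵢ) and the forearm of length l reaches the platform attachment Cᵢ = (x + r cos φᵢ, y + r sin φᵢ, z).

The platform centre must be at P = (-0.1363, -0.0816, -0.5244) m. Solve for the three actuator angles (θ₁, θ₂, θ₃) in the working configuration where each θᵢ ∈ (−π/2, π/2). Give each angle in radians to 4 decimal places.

arm 1 (φ=0.0°): x'=-0.1363, y'=-0.0816
  e−x'=0.2763;  (l²−L²−(e−x')²−y'²−z²)/2L = -0.4350
  θ1 = atan2(B,A) + arccos(C/0.5927) = 1.3089
rotate P by −φ2: (-0.0025, 0.1588, -0.5244)
  A=0.1425, B=-0.5244, C=(l²−L²−A²−y'²−z²)/(2L)=-0.3101
  θ2 = atan2(B,A) + arccos(C/0.5434) = 0.8727
rotate P by −φ3: (0.1388, -0.0772, -0.5244)
  A cos θ + B sin θ = C:  0.0012·cos θ + -0.5244·sin θ = -0.1782
  γ=atan2(-0.5244,0.0012)=-1.5685;  ψ=arccos(-0.3398)=1.9175;  θ3=γ+ψ≈0.3490

θ₁ = 1.3089, θ₂ = 0.8727, θ₃ = 0.3490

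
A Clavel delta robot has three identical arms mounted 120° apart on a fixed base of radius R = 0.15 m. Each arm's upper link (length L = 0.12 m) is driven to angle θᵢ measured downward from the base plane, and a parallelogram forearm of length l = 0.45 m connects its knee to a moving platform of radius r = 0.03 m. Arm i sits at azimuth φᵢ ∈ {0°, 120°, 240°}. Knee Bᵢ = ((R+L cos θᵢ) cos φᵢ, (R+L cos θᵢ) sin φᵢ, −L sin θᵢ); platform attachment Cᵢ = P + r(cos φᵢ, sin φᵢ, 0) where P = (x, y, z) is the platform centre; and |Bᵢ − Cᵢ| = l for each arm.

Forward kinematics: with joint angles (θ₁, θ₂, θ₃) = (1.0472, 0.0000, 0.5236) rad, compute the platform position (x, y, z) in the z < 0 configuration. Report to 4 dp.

(-0.1262, 0.0661, -0.4270)

φ1=0.0°: virtual centre (0.1800, 0.0000, -0.1039), radius l
arm 2 at φ=120.0°: (R−r)+L cos θ2 = 0.2400;  O2 = (-0.1200, 0.2078, 0.0000)
O3 = (0.2239·cos240.0°, 0.2239·sin240.0°, -0.0600) = (-0.1120, -0.1939, -0.0600)
eliminate P² terms by subtracting sphere 1 from 2 and 3
linear system: -0.6000x+0.4157y = 0.0144−0.2078z; -0.5839x+-0.3878y = 0.0105−0.0878z
Cramer: x(z) = -0.0210+0.2464z;  y(z) = 0.0044-0.1444z
sphere 1 gives Az²+Bz+C=0 with A=1.0815, B=0.1076, C=-0.1513;  B²−4AC=0.6661;  roots -0.4270, 0.3276;  negative root z = -0.4270
x = -0.1262, y = 0.0661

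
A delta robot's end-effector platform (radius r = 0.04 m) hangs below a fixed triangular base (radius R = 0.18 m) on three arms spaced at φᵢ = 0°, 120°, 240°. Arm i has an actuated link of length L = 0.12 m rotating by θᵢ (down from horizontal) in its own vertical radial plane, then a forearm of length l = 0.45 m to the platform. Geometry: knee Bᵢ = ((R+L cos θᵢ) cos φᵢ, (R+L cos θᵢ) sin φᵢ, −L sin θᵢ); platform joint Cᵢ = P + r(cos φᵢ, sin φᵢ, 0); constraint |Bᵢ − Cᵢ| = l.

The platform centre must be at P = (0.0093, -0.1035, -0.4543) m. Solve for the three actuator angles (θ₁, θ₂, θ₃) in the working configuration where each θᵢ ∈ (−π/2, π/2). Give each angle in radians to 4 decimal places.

arm 1 (φ=0.0°): x'=0.0093, y'=-0.1035
  A=0.1307, B=-0.4543, C=(l²−L²−A²−y'²−z²)/(2L)=-0.1920
  √(A²+B²)=0.4727;  θ1 = -1.2907+1.9891 ≈ 0.6984
φ2=120.0° → target in arm frame (-0.0943, 0.0437)
  A=0.2343, B=-0.4543, C=(l²−L²−A²−y'²−z²)/(2L)=-0.3129
  θ2 = atan2(B,A) + arccos(C/0.5112) = 1.1348
rotate P by −φ3: (0.0850, 0.0598, -0.4543)
  A cos θ + B sin θ = C:  0.0550·cos θ + -0.4543·sin θ = -0.1037
  √(A²+B²)=0.4576;  θ3 = -1.4503+1.7994 ≈ 0.3491

θ₁ = 0.6984, θ₂ = 1.1348, θ₃ = 0.3491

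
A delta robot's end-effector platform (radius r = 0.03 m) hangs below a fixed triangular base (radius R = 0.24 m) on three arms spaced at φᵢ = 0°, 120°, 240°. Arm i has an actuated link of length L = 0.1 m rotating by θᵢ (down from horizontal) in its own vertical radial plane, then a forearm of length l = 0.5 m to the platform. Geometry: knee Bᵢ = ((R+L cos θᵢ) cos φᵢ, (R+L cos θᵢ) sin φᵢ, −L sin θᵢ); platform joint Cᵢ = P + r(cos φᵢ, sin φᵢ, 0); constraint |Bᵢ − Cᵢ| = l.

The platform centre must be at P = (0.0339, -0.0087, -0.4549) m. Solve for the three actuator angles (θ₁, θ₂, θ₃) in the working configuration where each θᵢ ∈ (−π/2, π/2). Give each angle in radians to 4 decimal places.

θ₁ = 0.3491, θ₂ = 0.6980, θ₃ = 0.6106

arm 1 (φ=0.0°): x'=0.0339, y'=-0.0087
  A=0.1761, B=-0.4549, C=(l²−L²−A²−y'²−z²)/(2L)=0.0099
  √(A²+B²)=0.4878;  θ1 = -1.2014+1.5505 ≈ 0.3491
arm 2 (φ=120.0°): x'=-0.0245, y'=-0.0250
  A cos θ + B sin θ = C:  0.2345·cos θ + -0.4549·sin θ = -0.1127
  θ2 = atan2(B,A) + arccos(C/0.5118) = 0.6980
rotate P by −φ3: (-0.0094, 0.0337, -0.4549)
  A cos θ + B sin θ = C:  0.2194·cos θ + -0.4549·sin θ = -0.0811
  θ3 = atan2(B,A) + arccos(C/0.5051) = 0.6106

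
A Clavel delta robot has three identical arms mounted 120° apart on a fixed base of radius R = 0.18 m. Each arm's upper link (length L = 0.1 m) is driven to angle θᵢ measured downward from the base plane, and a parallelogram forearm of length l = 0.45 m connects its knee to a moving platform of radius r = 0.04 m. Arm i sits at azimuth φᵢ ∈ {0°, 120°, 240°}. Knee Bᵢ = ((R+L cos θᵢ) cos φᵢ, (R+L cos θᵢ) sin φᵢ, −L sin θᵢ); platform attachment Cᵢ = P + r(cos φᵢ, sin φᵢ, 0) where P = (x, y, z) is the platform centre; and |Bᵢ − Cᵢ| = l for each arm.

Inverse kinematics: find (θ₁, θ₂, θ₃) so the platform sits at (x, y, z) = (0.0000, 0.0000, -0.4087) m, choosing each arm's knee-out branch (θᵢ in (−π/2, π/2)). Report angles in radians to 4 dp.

φ1=0.0° → target in arm frame (0.0000, 0.0000)
  A=0.1400, B=-0.4087, C=(l²−L²−A²−y'²−z²)/(2L)=0.0293
  √(A²+B²)=0.4320;  θ1 = -1.2408+1.5029 ≈ 0.2621
arm 2 (φ=120.0°): x'=0.0000, y'=0.0000
  e−x'=0.1400;  (l²−L²−(e−x')²−y'²−z²)/2L = 0.0293
  γ=atan2(-0.4087,0.1400)=-1.2408;  ψ=arccos(0.0679)=1.5029;  θ2=γ+ψ≈0.2621
rotate P by −φ3: (0.0000, 0.0000, -0.4087)
  A=0.1400, B=-0.4087, C=(l²−L²−A²−y'²−z²)/(2L)=0.0293
  γ=atan2(-0.4087,0.1400)=-1.2408;  ψ=arccos(0.0679)=1.5029;  θ3=γ+ψ≈0.2621

θ₁ = 0.2621, θ₂ = 0.2621, θ₃ = 0.2621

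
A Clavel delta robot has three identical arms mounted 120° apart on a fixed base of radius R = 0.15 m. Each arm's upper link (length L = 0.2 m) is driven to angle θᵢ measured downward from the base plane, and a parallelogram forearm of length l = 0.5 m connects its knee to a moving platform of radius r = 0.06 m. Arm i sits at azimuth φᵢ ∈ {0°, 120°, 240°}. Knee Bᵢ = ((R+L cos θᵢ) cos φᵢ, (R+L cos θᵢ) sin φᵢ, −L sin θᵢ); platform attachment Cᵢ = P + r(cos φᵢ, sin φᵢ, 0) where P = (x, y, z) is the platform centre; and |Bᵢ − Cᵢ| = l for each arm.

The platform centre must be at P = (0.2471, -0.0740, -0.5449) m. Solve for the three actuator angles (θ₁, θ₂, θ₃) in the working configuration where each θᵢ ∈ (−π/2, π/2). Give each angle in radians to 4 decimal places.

arm 1 (φ=0.0°): x'=0.2471, y'=-0.0740
  A=-0.1571, B=-0.5449, C=(l²−L²−A²−y'²−z²)/(2L)=-0.2927
  θ1 = atan2(B,A) + arccos(C/0.5671) = 0.2616
rotate P by −φ2: (-0.1876, -0.1770, -0.5449)
  e−x'=0.2776;  (l²−L²−(e−x')²−y'²−z²)/2L = -0.4883
  √(A²+B²)=0.6116;  θ2 = -1.0996+2.4956 ≈ 1.3960
arm 3 (φ=240.0°): x'=-0.0595, y'=0.2510
  e−x'=0.1495;  (l²−L²−(e−x')²−y'²−z²)/2L = -0.4306
  θ3 = atan2(B,A) + arccos(C/0.5650) = 1.1343

θ₁ = 0.2616, θ₂ = 1.3960, θ₃ = 1.1343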